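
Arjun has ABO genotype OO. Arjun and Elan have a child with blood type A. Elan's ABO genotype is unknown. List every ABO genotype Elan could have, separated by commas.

For each candidate genotype of Elan, check whether crossing it with OO can produce every observed child phenotype.
  AA → possible child types {A} ✓
  AB → possible child types {A, B} ✓
  AO → possible child types {O, A} ✓
  BB → possible child types {B} ✗
  BO → possible child types {O, B} ✗
  OO → possible child types {O} ✗

AA, AB, AO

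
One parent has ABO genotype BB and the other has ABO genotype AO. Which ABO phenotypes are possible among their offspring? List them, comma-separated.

B, AB

Gametes from BB × AO give offspring ABO genotypes AB, BO, i.e. phenotypes B, AB.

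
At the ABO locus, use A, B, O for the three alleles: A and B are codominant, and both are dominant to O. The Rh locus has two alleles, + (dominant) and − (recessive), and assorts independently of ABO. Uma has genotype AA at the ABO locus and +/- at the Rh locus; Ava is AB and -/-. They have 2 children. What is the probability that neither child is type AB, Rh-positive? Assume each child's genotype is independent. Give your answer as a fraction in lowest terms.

9/16

ABO cross AA × AB → 1/2 A, 1/2 AB.
Rh cross +/- × -/- → 1/2 Rh+, 1/2 Rh-; so P(type AB, Rh-positive) = 1/2 × 1/2 = 1/4 per child.
P(not type AB, Rh-positive) = 3/4 for one child; (3/4)^2 = 9/16.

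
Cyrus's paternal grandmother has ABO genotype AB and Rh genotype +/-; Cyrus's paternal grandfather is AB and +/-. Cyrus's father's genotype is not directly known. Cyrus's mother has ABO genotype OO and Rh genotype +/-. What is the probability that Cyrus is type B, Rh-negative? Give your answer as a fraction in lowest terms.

Cyrus's father's ABO genotype from AB × AB: 1/4 AA, 1/2 AB, 1/4 BB.
Crossing each possibility with the mother OO and summing P(type B): 1/4·0 + 1/2·1/2 + 1/4·1 = 1/2.
Similarly for Rh via the father's Rh distribution: P(Rh-) = 1/4.
Independent loci: 1/2 × 1/4 = 1/8.

1/8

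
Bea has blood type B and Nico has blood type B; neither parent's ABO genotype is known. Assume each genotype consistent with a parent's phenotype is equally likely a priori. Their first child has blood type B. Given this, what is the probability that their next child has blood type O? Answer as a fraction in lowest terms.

Possible genotypes: Bea ∈ {BB, BO}; Nico ∈ {BB, BO}.
Weight each parental genotype pair by prior × P(type-B child):
  BB × BB: posterior weight 4/15; P(next child type O) = 0.
  BB × BO: posterior weight 4/15; P(next child type O) = 0.
  BO × BB: posterior weight 4/15; P(next child type O) = 0.
  BO × BO: posterior weight 1/5; P(next child type O) = 1/4.
Weighted sum = 1/20.

1/20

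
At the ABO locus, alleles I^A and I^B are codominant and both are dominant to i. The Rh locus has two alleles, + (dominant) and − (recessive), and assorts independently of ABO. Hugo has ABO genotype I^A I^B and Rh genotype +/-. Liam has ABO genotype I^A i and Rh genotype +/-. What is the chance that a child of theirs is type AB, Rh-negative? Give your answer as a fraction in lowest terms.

1/16

ABO cross I^A I^B × I^A i → offspring phenotypes: 1/2 A, 1/4 B, 1/4 AB.
Rh cross +/- × +/- → 3/4 Rh+, 1/4 Rh-.
Independent loci: P(type AB, Rh-negative) = 1/4 × 1/4 = 1/16.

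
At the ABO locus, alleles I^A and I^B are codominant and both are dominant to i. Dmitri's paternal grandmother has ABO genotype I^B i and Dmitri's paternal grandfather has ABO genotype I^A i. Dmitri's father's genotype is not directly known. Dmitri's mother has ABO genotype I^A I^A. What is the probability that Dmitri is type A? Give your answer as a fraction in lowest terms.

3/4

Dmitri's father's ABO genotype from I^B i × I^A i: 1/4 I^A I^B, 1/4 I^A i, 1/4 I^B i, 1/4 i i.
Crossing each possibility with the mother I^A I^A and summing P(type A): 1/4·1/2 + 1/4·1 + 1/4·1/2 + 1/4·1 = 3/4.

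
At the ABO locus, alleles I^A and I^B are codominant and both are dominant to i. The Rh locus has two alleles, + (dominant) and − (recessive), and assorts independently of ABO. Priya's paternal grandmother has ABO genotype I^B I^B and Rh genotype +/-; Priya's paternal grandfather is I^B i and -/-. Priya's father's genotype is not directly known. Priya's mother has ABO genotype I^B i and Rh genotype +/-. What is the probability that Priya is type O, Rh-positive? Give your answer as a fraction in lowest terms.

Priya's father's ABO genotype from I^B I^B × I^B i: 1/2 I^B I^B, 1/2 I^B i.
Crossing each possibility with the mother I^B i and summing P(type O): 1/2·0 + 1/2·1/4 = 1/8.
Similarly for Rh via the father's Rh distribution: P(Rh+) = 5/8.
Independent loci: 1/8 × 5/8 = 5/64.

5/64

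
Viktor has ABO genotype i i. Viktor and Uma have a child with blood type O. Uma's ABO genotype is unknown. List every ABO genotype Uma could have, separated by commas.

I^A i, I^B i, i i

For each candidate genotype of Uma, check whether crossing it with i i can produce every observed child phenotype.
  I^A I^A → possible child types {A} ✗
  I^A I^B → possible child types {A, B} ✗
  I^A i → possible child types {O, A} ✓
  I^B I^B → possible child types {B} ✗
  I^B i → possible child types {O, B} ✓
  i i → possible child types {O} ✓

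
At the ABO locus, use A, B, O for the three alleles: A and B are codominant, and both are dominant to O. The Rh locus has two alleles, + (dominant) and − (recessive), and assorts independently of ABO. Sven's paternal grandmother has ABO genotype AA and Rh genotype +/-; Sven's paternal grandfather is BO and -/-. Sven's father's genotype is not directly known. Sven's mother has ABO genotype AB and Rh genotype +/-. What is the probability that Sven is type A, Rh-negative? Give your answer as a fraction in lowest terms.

Sven's father's ABO genotype from AA × BO: 1/2 AB, 1/2 AO.
Crossing each possibility with the mother AB and summing P(type A): 1/2·1/4 + 1/2·1/2 = 3/8.
Similarly for Rh via the father's Rh distribution: P(Rh-) = 3/8.
Independent loci: 3/8 × 3/8 = 9/64.

9/64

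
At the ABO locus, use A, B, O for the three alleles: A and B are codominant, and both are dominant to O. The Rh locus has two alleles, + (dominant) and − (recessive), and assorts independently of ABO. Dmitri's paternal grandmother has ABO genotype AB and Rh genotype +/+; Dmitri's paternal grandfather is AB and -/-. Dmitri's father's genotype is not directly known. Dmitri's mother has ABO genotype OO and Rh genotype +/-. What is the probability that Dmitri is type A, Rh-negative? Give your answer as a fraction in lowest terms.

1/8

Dmitri's father's ABO genotype from AB × AB: 1/4 AA, 1/2 AB, 1/4 BB.
Crossing each possibility with the mother OO and summing P(type A): 1/4·1 + 1/2·1/2 + 1/4·0 = 1/2.
Similarly for Rh via the father's Rh distribution: P(Rh-) = 1/4.
Independent loci: 1/2 × 1/4 = 1/8.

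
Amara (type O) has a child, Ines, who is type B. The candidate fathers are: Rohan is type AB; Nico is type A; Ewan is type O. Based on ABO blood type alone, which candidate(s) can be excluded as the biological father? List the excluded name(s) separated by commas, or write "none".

Nico, Ewan

A candidate is excluded only if no genotype consistent with his phenotype could produce a type B child with a type O mother.
Nico (type A): no genotype consistent with that phenotype can produce a type-B child with a type-O mother.
Ewan (type O): no genotype consistent with that phenotype can produce a type-B child with a type-O mother.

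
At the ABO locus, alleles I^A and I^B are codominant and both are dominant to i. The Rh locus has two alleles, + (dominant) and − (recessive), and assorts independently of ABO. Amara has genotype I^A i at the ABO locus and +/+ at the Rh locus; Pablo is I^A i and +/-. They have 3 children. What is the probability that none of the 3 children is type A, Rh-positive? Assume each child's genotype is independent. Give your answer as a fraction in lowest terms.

1/64

ABO cross I^A i × I^A i → 1/4 O, 3/4 A.
Rh cross +/+ × +/- → 1 Rh+; so P(type A, Rh-positive) = 3/4 × 1 = 3/4 per child.
P(not type A, Rh-positive) = 1/4 for one child; (1/4)^3 = 1/64.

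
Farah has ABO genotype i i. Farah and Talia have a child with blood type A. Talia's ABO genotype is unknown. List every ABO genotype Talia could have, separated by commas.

For each candidate genotype of Talia, check whether crossing it with i i can produce every observed child phenotype.
  I^A I^A → possible child types {A} ✓
  I^A I^B → possible child types {A, B} ✓
  I^A i → possible child types {O, A} ✓
  I^B I^B → possible child types {B} ✗
  I^B i → possible child types {O, B} ✗
  i i → possible child types {O} ✗

I^A I^A, I^A I^B, I^A i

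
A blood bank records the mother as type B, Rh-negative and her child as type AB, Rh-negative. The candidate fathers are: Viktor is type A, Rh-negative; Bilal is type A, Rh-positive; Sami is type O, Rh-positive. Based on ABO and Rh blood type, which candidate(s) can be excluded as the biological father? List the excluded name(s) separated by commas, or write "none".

Sami

A candidate is excluded only if no genotype consistent with his phenotype could produce a type AB, Rh-negative child with a type B, Rh-negative mother.
Sami (type O, Rh+): no genotype consistent with that phenotype can produce a type-AB Rh- child with a type-B mother.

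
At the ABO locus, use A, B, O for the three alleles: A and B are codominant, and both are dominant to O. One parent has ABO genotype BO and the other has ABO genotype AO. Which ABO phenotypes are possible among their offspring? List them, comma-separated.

O, A, B, AB

Gametes from BO × AO give offspring ABO genotypes AB, AO, BO, OO, i.e. phenotypes O, A, B, AB.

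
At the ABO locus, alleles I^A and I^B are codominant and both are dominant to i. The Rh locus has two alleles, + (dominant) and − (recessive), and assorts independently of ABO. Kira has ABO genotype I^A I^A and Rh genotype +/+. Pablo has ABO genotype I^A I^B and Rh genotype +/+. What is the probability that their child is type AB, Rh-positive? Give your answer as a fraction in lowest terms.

ABO cross I^A I^A × I^A I^B → offspring phenotypes: 1/2 A, 1/2 AB.
Rh cross +/+ × +/+ → 1 Rh+.
Independent loci: P(type AB, Rh-positive) = 1/2 × 1 = 1/2.

1/2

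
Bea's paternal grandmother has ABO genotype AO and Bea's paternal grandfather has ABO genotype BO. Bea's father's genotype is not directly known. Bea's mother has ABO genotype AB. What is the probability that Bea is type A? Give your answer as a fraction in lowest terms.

3/8

Bea's father's ABO genotype from AO × BO: 1/4 AB, 1/4 AO, 1/4 BO, 1/4 OO.
Crossing each possibility with the mother AB and summing P(type A): 1/4·1/4 + 1/4·1/2 + 1/4·1/4 + 1/4·1/2 = 3/8.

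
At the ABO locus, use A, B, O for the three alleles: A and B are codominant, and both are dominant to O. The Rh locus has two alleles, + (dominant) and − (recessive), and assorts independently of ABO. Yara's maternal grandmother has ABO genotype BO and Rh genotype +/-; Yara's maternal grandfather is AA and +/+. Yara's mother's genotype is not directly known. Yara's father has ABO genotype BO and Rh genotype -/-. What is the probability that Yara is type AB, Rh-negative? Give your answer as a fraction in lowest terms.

Yara's mother's ABO genotype from BO × AA: 1/2 AB, 1/2 AO.
Crossing each possibility with the father BO and summing P(type AB): 1/2·1/4 + 1/2·1/4 = 1/4.
Similarly for Rh via the mother's Rh distribution: P(Rh-) = 1/4.
Independent loci: 1/4 × 1/4 = 1/16.

1/16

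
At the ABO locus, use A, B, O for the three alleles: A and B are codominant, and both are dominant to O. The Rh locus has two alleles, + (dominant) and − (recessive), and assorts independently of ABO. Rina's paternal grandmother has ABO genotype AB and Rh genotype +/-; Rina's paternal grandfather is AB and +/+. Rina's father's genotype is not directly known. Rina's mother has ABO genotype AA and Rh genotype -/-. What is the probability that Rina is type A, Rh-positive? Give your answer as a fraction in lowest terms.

Rina's father's ABO genotype from AB × AB: 1/4 AA, 1/2 AB, 1/4 BB.
Crossing each possibility with the mother AA and summing P(type A): 1/4·1 + 1/2·1/2 + 1/4·0 = 1/2.
Similarly for Rh via the father's Rh distribution: P(Rh+) = 3/4.
Independent loci: 1/2 × 3/4 = 3/8.

3/8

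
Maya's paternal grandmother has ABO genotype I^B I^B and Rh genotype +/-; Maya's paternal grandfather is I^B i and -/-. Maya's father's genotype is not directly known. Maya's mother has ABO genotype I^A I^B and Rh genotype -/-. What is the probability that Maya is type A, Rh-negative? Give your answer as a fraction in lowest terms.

Maya's father's ABO genotype from I^B I^B × I^B i: 1/2 I^B I^B, 1/2 I^B i.
Crossing each possibility with the mother I^A I^B and summing P(type A): 1/2·0 + 1/2·1/4 = 1/8.
Similarly for Rh via the father's Rh distribution: P(Rh-) = 3/4.
Independent loci: 1/8 × 3/4 = 3/32.

3/32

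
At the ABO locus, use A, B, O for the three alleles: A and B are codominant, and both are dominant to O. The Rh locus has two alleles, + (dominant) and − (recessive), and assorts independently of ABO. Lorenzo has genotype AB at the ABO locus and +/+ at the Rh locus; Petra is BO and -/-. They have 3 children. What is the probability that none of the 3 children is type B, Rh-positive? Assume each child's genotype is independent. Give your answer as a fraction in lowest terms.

1/8

ABO cross AB × BO → 1/4 A, 1/2 B, 1/4 AB.
Rh cross +/+ × -/- → 1 Rh+; so P(type B, Rh-positive) = 1/2 × 1 = 1/2 per child.
P(not type B, Rh-positive) = 1/2 for one child; (1/2)^3 = 1/8.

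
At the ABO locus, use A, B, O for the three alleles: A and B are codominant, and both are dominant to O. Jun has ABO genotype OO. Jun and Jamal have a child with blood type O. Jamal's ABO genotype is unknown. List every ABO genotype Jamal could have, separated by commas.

For each candidate genotype of Jamal, check whether crossing it with OO can produce every observed child phenotype.
  AA → possible child types {A} ✗
  AB → possible child types {A, B} ✗
  AO → possible child types {O, A} ✓
  BB → possible child types {B} ✗
  BO → possible child types {O, B} ✓
  OO → possible child types {O} ✓

AO, BO, OO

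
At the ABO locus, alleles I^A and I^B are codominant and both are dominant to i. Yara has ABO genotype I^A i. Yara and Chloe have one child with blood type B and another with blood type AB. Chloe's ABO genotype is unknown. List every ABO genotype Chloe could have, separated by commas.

I^A I^B, I^B I^B, I^B i

For each candidate genotype of Chloe, check whether crossing it with I^A i can produce every observed child phenotype.
  I^A I^A → possible child types {A} ✗
  I^A I^B → possible child types {A, B, AB} ✓
  I^A i → possible child types {O, A} ✗
  I^B I^B → possible child types {B, AB} ✓
  I^B i → possible child types {O, A, B, AB} ✓
  i i → possible child types {O, A} ✗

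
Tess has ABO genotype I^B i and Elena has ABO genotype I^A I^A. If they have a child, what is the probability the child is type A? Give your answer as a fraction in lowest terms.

1/2

ABO cross I^B i × I^A I^A → offspring phenotypes: 1/2 A, 1/2 AB.
So P(type A) = 1/2.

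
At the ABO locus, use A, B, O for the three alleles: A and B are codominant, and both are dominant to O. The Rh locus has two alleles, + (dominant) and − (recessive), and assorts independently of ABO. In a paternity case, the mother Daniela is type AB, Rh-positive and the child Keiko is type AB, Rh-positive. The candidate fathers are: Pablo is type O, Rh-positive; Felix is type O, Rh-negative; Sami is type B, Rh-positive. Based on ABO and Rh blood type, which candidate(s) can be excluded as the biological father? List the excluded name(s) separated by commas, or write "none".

Pablo, Felix

A candidate is excluded only if no genotype consistent with his phenotype could produce a type AB, Rh-positive child with a type AB, Rh-positive mother.
Pablo (type O, Rh+): no genotype consistent with that phenotype can produce a type-AB Rh+ child with a type-AB mother.
Felix (type O, Rh-): no genotype consistent with that phenotype can produce a type-AB Rh+ child with a type-AB mother.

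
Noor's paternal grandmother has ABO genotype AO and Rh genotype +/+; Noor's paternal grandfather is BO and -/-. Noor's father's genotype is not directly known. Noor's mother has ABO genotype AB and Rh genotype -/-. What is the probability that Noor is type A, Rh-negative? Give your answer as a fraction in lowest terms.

3/16

Noor's father's ABO genotype from AO × BO: 1/4 AB, 1/4 AO, 1/4 BO, 1/4 OO.
Crossing each possibility with the mother AB and summing P(type A): 1/4·1/4 + 1/4·1/2 + 1/4·1/4 + 1/4·1/2 = 3/8.
Similarly for Rh via the father's Rh distribution: P(Rh-) = 1/2.
Independent loci: 3/8 × 1/2 = 3/16.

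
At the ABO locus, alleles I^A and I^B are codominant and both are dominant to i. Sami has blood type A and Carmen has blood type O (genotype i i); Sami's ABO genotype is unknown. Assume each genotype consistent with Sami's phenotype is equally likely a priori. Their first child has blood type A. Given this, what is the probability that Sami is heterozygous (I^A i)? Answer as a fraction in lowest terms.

Possible genotypes: Sami ∈ {I^A I^A, I^A i}; Carmen ∈ {i i}.
Weight each parental genotype pair by prior × P(type-A child):
  I^A I^A × i i: posterior weight 2/3.
  I^A i × i i: posterior weight 1/3.
Sum the posterior weight over pairs where Sami is I^A i: 1/3.

1/3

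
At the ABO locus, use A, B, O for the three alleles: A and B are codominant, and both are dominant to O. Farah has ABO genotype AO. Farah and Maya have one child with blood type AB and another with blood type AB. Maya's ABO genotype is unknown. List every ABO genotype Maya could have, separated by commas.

AB, BB, BO

For each candidate genotype of Maya, check whether crossing it with AO can produce every observed child phenotype.
  AA → possible child types {A} ✗
  AB → possible child types {A, B, AB} ✓
  AO → possible child types {O, A} ✗
  BB → possible child types {B, AB} ✓
  BO → possible child types {O, A, B, AB} ✓
  OO → possible child types {O, A} ✗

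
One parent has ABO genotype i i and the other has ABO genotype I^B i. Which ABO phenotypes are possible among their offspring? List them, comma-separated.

O, B

Gametes from i i × I^B i give offspring ABO genotypes I^B i, i i, i.e. phenotypes O, B.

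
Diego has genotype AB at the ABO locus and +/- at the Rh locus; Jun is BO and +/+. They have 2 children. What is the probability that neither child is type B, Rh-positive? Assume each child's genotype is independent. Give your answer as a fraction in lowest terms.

ABO cross AB × BO → 1/4 A, 1/2 B, 1/4 AB.
Rh cross +/- × +/+ → 1 Rh+; so P(type B, Rh-positive) = 1/2 × 1 = 1/2 per child.
P(not type B, Rh-positive) = 1/2 for one child; (1/2)^2 = 1/4.

1/4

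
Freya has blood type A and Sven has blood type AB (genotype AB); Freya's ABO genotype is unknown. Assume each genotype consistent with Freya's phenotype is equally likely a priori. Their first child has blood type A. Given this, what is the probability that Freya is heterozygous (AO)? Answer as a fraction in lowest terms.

Possible genotypes: Freya ∈ {AA, AO}; Sven ∈ {AB}.
Weight each parental genotype pair by prior × P(type-A child):
  AA × AB: posterior weight 1/2.
  AO × AB: posterior weight 1/2.
Sum the posterior weight over pairs where Freya is AO: 1/2.

1/2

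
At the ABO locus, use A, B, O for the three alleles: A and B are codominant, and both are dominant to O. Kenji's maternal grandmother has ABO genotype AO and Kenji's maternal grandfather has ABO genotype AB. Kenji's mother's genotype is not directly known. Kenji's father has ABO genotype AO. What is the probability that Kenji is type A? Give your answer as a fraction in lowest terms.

5/8

Kenji's mother's ABO genotype from AO × AB: 1/4 AA, 1/4 AB, 1/4 AO, 1/4 BO.
Crossing each possibility with the father AO and summing P(type A): 1/4·1 + 1/4·1/2 + 1/4·3/4 + 1/4·1/4 = 5/8.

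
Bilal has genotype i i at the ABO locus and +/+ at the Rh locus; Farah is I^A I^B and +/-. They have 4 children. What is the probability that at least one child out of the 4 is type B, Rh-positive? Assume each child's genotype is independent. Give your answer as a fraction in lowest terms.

15/16

ABO cross i i × I^A I^B → 1/2 A, 1/2 B.
Rh cross +/+ × +/- → 1 Rh+; so P(type B, Rh-positive) = 1/2 × 1 = 1/2 per child.
P(none) = (1/2)^4 = 1/16; P(at least one) = 1 − 1/16 = 15/16.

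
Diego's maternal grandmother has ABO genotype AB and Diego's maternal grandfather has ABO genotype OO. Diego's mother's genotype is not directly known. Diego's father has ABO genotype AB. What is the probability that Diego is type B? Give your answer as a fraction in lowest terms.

3/8

Diego's mother's ABO genotype from AB × OO: 1/2 AO, 1/2 BO.
Crossing each possibility with the father AB and summing P(type B): 1/2·1/4 + 1/2·1/2 = 3/8.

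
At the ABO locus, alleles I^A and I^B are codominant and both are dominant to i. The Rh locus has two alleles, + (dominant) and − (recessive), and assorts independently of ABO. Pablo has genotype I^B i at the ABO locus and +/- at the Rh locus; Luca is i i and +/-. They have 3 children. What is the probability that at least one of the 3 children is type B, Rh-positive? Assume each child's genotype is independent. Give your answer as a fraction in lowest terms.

ABO cross I^B i × i i → 1/2 O, 1/2 B.
Rh cross +/- × +/- → 3/4 Rh+, 1/4 Rh-; so P(type B, Rh-positive) = 1/2 × 3/4 = 3/8 per child.
P(none) = (5/8)^3 = 125/512; P(at least one) = 1 − 125/512 = 387/512.

387/512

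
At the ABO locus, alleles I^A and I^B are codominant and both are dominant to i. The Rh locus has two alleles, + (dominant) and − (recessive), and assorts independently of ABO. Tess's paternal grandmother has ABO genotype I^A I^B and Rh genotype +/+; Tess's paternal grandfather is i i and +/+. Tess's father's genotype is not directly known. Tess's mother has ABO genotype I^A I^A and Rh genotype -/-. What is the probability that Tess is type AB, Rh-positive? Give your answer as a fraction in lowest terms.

1/4

Tess's father's ABO genotype from I^A I^B × i i: 1/2 I^A i, 1/2 I^B i.
Crossing each possibility with the mother I^A I^A and summing P(type AB): 1/2·0 + 1/2·1/2 = 1/4.
Similarly for Rh via the father's Rh distribution: P(Rh+) = 1.
Independent loci: 1/4 × 1 = 1/4.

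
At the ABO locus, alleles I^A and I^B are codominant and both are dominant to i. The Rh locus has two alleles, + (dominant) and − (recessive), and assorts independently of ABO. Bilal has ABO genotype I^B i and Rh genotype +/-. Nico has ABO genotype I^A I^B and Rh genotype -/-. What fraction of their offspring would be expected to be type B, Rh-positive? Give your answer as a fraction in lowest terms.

ABO cross I^B i × I^A I^B → offspring phenotypes: 1/4 A, 1/2 B, 1/4 AB.
Rh cross +/- × -/- → 1/2 Rh+, 1/2 Rh-.
Independent loci: P(type B, Rh-positive) = 1/2 × 1/2 = 1/4.

1/4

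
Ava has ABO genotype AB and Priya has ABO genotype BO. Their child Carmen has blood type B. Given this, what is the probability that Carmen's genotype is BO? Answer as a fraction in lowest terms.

Cross AB × BO → 1/4 AB, 1/4 AO, 1/4 BB, 1/4 BO.
Type-B genotypes among offspring: BB (1/4), BO (1/4); total 1/2.
P(BO | type B) = (1/4) / (1/2) = 1/2.

1/2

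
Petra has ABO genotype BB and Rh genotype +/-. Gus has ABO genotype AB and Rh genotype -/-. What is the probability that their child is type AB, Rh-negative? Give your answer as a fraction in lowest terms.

1/4

ABO cross BB × AB → offspring phenotypes: 1/2 B, 1/2 AB.
Rh cross +/- × -/- → 1/2 Rh+, 1/2 Rh-.
Independent loci: P(type AB, Rh-negative) = 1/2 × 1/2 = 1/4.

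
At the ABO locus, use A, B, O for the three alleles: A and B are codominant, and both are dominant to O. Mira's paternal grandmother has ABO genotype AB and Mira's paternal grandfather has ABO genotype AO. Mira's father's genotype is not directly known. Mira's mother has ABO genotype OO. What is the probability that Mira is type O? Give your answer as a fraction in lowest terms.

Mira's father's ABO genotype from AB × AO: 1/4 AA, 1/4 AB, 1/4 AO, 1/4 BO.
Crossing each possibility with the mother OO and summing P(type O): 1/4·0 + 1/4·0 + 1/4·1/2 + 1/4·1/2 = 1/4.

1/4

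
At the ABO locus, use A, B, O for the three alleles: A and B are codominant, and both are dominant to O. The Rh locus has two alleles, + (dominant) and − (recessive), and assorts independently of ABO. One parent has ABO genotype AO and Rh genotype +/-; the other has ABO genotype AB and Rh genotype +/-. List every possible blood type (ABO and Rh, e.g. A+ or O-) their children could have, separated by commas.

A+, A-, B+, B-, AB+, AB-

Gametes from AO × AB give offspring ABO genotypes AA, AB, AO, BO, i.e. phenotypes A, B, AB.
Rh cross +/- × +/- → phenotypes Rh+, Rh-.
Combining independently: A+, A-, B+, B-, AB+, AB-.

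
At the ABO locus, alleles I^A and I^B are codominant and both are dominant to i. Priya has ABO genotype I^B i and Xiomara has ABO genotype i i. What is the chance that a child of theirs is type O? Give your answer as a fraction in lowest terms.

1/2

ABO cross I^B i × i i → offspring phenotypes: 1/2 O, 1/2 B.
So P(type O) = 1/2.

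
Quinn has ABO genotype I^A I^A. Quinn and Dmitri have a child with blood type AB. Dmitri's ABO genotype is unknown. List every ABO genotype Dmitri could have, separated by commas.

For each candidate genotype of Dmitri, check whether crossing it with I^A I^A can produce every observed child phenotype.
  I^A I^A → possible child types {A} ✗
  I^A I^B → possible child types {A, AB} ✓
  I^A i → possible child types {A} ✗
  I^B I^B → possible child types {AB} ✓
  I^B i → possible child types {A, AB} ✓
  i i → possible child types {A} ✗

I^A I^B, I^B I^B, I^B i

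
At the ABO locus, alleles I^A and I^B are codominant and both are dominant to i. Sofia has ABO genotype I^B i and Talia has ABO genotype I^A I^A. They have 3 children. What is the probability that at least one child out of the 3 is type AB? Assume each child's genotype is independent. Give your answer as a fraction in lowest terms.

ABO cross I^B i × I^A I^A → 1/2 A, 1/2 AB.
So P(type AB) = 1/2 per child.
P(none) = (1/2)^3 = 1/8; P(at least one) = 1 − 1/8 = 7/8.

7/8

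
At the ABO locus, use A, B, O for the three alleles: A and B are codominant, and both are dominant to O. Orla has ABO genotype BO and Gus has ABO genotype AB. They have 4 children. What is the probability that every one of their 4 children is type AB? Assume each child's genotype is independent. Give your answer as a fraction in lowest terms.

1/256

ABO cross BO × AB → 1/4 A, 1/2 B, 1/4 AB.
So P(type AB) = 1/4 per child.
All 4 independent: (1/4)^4 = 1/256.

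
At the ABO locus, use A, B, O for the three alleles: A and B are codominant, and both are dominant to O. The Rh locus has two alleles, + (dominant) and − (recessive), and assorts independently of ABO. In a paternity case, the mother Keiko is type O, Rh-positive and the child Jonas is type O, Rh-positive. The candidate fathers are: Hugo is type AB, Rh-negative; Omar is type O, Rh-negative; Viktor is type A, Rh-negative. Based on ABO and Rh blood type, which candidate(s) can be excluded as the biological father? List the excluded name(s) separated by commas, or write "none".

Hugo

A candidate is excluded only if no genotype consistent with his phenotype could produce a type O, Rh-positive child with a type O, Rh-positive mother.
Hugo (type AB, Rh-): no genotype consistent with that phenotype can produce a type-O Rh+ child with a type-O mother.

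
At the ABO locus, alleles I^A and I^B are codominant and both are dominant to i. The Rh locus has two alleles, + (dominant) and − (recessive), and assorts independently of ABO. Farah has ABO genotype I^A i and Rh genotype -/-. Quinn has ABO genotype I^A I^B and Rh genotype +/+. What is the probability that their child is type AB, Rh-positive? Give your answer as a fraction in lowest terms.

ABO cross I^A i × I^A I^B → offspring phenotypes: 1/2 A, 1/4 B, 1/4 AB.
Rh cross -/- × +/+ → 1 Rh+.
Independent loci: P(type AB, Rh-positive) = 1/4 × 1 = 1/4.

1/4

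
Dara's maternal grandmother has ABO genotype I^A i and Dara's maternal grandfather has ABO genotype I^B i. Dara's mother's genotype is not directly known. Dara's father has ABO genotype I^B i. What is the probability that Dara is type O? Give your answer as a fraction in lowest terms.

Dara's mother's ABO genotype from I^A i × I^B i: 1/4 I^A I^B, 1/4 I^A i, 1/4 I^B i, 1/4 i i.
Crossing each possibility with the father I^B i and summing P(type O): 1/4·0 + 1/4·1/4 + 1/4·1/4 + 1/4·1/2 = 1/4.

1/4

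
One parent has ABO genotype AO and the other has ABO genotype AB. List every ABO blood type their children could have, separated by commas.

A, B, AB

Gametes from AO × AB give offspring ABO genotypes AA, AB, AO, BO, i.e. phenotypes A, B, AB.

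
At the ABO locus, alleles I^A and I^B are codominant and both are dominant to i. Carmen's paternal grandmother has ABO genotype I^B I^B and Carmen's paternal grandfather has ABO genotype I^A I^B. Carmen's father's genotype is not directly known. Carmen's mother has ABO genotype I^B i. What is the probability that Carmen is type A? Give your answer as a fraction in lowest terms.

1/8

Carmen's father's ABO genotype from I^B I^B × I^A I^B: 1/2 I^A I^B, 1/2 I^B I^B.
Crossing each possibility with the mother I^B i and summing P(type A): 1/2·1/4 + 1/2·0 = 1/8.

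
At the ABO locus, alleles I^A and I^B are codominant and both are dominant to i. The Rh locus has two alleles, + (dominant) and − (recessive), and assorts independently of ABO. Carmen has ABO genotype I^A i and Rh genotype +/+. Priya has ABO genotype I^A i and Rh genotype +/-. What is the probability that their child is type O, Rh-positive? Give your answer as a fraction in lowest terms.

1/4

ABO cross I^A i × I^A i → offspring phenotypes: 1/4 O, 3/4 A.
Rh cross +/+ × +/- → 1 Rh+.
Independent loci: P(type O, Rh-positive) = 1/4 × 1 = 1/4.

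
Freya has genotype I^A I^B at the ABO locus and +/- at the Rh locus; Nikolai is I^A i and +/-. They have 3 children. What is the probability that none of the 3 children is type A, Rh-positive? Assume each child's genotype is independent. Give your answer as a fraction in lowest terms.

125/512

ABO cross I^A I^B × I^A i → 1/2 A, 1/4 B, 1/4 AB.
Rh cross +/- × +/- → 3/4 Rh+, 1/4 Rh-; so P(type A, Rh-positive) = 1/2 × 3/4 = 3/8 per child.
P(not type A, Rh-positive) = 5/8 for one child; (5/8)^3 = 125/512.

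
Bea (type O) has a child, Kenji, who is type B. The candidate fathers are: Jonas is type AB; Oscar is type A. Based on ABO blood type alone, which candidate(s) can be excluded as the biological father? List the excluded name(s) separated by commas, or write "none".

Oscar

A candidate is excluded only if no genotype consistent with his phenotype could produce a type B child with a type O mother.
Oscar (type A): no genotype consistent with that phenotype can produce a type-B child with a type-O mother.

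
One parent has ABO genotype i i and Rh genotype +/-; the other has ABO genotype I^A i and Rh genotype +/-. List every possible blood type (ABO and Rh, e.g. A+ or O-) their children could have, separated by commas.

O+, O-, A+, A-

Gametes from i i × I^A i give offspring ABO genotypes I^A i, i i, i.e. phenotypes O, A.
Rh cross +/- × +/- → phenotypes Rh+, Rh-.
Combining independently: O+, O-, A+, A-.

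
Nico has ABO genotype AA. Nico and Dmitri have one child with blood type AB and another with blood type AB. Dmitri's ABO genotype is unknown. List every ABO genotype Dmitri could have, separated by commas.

AB, BB, BO

For each candidate genotype of Dmitri, check whether crossing it with AA can produce every observed child phenotype.
  AA → possible child types {A} ✗
  AB → possible child types {A, AB} ✓
  AO → possible child types {A} ✗
  BB → possible child types {AB} ✓
  BO → possible child types {A, AB} ✓
  OO → possible child types {A} ✗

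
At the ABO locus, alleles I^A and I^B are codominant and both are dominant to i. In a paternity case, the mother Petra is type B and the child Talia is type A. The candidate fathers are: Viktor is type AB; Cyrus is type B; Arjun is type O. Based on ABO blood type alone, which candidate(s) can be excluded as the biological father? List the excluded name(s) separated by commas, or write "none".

Cyrus, Arjun

A candidate is excluded only if no genotype consistent with his phenotype could produce a type A child with a type B mother.
Cyrus (type B): no genotype consistent with that phenotype can produce a type-A child with a type-B mother.
Arjun (type O): no genotype consistent with that phenotype can produce a type-A child with a type-B mother.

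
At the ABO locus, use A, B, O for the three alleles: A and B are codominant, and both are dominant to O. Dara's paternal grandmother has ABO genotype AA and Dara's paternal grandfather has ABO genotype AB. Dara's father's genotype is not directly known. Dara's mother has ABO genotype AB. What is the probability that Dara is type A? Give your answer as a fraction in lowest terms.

Dara's father's ABO genotype from AA × AB: 1/2 AA, 1/2 AB.
Crossing each possibility with the mother AB and summing P(type A): 1/2·1/2 + 1/2·1/4 = 3/8.

3/8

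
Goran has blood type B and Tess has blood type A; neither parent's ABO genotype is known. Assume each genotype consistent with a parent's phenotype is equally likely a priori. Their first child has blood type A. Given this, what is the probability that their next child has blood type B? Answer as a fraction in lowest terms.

Possible genotypes: Goran ∈ {I^B I^B, I^B i}; Tess ∈ {I^A I^A, I^A i}.
Weight each parental genotype pair by prior × P(type-A child):
  I^B i × I^A I^A: posterior weight 2/3; P(next child type B) = 0.
  I^B i × I^A i: posterior weight 1/3; P(next child type B) = 1/4.
Weighted sum = 1/12.

1/12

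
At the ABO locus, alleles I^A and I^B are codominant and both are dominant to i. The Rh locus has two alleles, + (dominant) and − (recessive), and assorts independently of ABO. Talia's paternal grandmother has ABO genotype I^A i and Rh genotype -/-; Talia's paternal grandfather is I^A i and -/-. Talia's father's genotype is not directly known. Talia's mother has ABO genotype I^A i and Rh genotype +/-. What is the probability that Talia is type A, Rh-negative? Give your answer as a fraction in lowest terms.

Talia's father's ABO genotype from I^A i × I^A i: 1/4 I^A I^A, 1/2 I^A i, 1/4 i i.
Crossing each possibility with the mother I^A i and summing P(type A): 1/4·1 + 1/2·3/4 + 1/4·1/2 = 3/4.
Similarly for Rh via the father's Rh distribution: P(Rh-) = 1/2.
Independent loci: 3/4 × 1/2 = 3/8.

3/8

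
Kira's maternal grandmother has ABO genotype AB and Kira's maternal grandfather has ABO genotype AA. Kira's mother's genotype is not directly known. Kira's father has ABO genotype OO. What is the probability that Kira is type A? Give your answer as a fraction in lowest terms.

3/4

Kira's mother's ABO genotype from AB × AA: 1/2 AA, 1/2 AB.
Crossing each possibility with the father OO and summing P(type A): 1/2·1 + 1/2·1/2 = 3/4.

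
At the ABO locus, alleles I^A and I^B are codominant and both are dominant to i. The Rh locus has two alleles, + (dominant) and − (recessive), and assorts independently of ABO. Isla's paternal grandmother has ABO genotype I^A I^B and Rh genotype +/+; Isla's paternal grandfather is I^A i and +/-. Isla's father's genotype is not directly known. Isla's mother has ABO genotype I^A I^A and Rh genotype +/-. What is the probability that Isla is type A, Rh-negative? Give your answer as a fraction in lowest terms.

3/32

Isla's father's ABO genotype from I^A I^B × I^A i: 1/4 I^A I^A, 1/4 I^A I^B, 1/4 I^A i, 1/4 I^B i.
Crossing each possibility with the mother I^A I^A and summing P(type A): 1/4·1 + 1/4·1/2 + 1/4·1 + 1/4·1/2 = 3/4.
Similarly for Rh via the father's Rh distribution: P(Rh-) = 1/8.
Independent loci: 3/4 × 1/8 = 3/32.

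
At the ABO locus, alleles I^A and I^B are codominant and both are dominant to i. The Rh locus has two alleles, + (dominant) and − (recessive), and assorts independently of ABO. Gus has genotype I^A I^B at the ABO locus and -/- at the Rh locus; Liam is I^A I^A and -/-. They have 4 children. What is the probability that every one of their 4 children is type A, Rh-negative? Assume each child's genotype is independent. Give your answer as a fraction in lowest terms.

1/16

ABO cross I^A I^B × I^A I^A → 1/2 A, 1/2 AB.
Rh cross -/- × -/- → 1 Rh-; so P(type A, Rh-negative) = 1/2 × 1 = 1/2 per child.
All 4 independent: (1/2)^4 = 1/16.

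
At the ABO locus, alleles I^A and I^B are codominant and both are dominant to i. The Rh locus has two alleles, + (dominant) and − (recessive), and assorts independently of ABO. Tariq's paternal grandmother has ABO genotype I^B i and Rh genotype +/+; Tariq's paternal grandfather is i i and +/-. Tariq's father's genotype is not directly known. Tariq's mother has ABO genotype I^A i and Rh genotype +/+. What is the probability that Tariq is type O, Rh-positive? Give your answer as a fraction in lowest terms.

3/8

Tariq's father's ABO genotype from I^B i × i i: 1/2 I^B i, 1/2 i i.
Crossing each possibility with the mother I^A i and summing P(type O): 1/2·1/4 + 1/2·1/2 = 3/8.
Similarly for Rh via the father's Rh distribution: P(Rh+) = 1.
Independent loci: 3/8 × 1 = 3/8.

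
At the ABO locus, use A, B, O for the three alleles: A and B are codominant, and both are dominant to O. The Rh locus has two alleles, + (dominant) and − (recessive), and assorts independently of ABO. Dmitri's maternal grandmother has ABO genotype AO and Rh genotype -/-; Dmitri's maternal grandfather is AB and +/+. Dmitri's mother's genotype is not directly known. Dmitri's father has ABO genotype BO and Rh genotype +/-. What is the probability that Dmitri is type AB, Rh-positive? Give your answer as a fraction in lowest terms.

Dmitri's mother's ABO genotype from AO × AB: 1/4 AA, 1/4 AB, 1/4 AO, 1/4 BO.
Crossing each possibility with the father BO and summing P(type AB): 1/4·1/2 + 1/4·1/4 + 1/4·1/4 + 1/4·0 = 1/4.
Similarly for Rh via the mother's Rh distribution: P(Rh+) = 3/4.
Independent loci: 1/4 × 3/4 = 3/16.

3/16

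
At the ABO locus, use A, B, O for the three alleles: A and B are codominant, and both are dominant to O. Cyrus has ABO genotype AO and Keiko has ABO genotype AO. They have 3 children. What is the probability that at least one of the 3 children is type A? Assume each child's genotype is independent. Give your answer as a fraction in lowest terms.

63/64

ABO cross AO × AO → 1/4 O, 3/4 A.
So P(type A) = 3/4 per child.
P(none) = (1/4)^3 = 1/64; P(at least one) = 1 − 1/64 = 63/64.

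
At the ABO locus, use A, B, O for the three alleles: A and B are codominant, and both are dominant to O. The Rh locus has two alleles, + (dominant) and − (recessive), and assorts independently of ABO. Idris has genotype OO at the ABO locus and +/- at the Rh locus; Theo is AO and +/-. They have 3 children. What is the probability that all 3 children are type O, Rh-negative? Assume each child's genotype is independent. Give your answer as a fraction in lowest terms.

ABO cross OO × AO → 1/2 O, 1/2 A.
Rh cross +/- × +/- → 3/4 Rh+, 1/4 Rh-; so P(type O, Rh-negative) = 1/2 × 1/4 = 1/8 per child.
All 3 independent: (1/8)^3 = 1/512.

1/512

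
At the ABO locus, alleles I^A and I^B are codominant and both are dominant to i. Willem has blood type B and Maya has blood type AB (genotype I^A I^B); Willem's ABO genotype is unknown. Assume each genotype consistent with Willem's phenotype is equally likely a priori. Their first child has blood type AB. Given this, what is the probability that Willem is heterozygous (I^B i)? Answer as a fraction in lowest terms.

Possible genotypes: Willem ∈ {I^B I^B, I^B i}; Maya ∈ {I^A I^B}.
Weight each parental genotype pair by prior × P(type-AB child):
  I^B I^B × I^A I^B: posterior weight 2/3.
  I^B i × I^A I^B: posterior weight 1/3.
Sum the posterior weight over pairs where Willem is I^B i: 1/3.

1/3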